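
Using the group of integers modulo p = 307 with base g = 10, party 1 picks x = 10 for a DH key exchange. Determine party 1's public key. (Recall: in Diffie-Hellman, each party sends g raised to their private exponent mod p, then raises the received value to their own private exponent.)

Public value = 10^10 mod 307.
10^1 ≡ 10 (mod 307)
10^2 = (10^1)^2 ≡ 10^2 = 100 ≡ 100 (mod 307)
10^4 = (10^2)^2 ≡ 100^2 = 10000 ≡ 176 (mod 307)
10^8 = (10^4)^2 ≡ 176^2 = 30976 ≡ 276 (mod 307)
10^10 = 10^8 · 10^2 ≡ 276 · 100 ≡ 277 (mod 307).

277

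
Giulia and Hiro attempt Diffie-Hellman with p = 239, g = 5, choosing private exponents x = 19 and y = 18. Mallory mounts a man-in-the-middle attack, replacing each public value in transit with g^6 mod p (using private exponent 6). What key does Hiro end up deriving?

Hiro receives Mallory's public value M = 5^6 mod 239 instead of the honest one.
5^1 ≡ 5 (mod 239)
5^2 = (5^1)^2 ≡ 5^2 = 25 ≡ 25 (mod 239)
5^4 = (5^2)^2 ≡ 25^2 = 625 ≡ 147 (mod 239)
5^6 = 5^4 · 5^2 ≡ 147 · 25 ≡ 90 (mod 239).
So M = 90. Hiro computes K = M^18 mod 239.
90^1 ≡ 90 (mod 239)
90^2 = (90^1)^2 ≡ 90^2 = 8100 ≡ 213 (mod 239)
90^4 = (90^2)^2 ≡ 213^2 = 45369 ≡ 198 (mod 239)
90^8 = (90^4)^2 ≡ 198^2 = 39204 ≡ 8 (mod 239)
90^16 = (90^8)^2 ≡ 8^2 = 64 ≡ 64 (mod 239)
90^18 = 90^16 · 90^2 ≡ 64 · 213 ≡ 9 (mod 239).

9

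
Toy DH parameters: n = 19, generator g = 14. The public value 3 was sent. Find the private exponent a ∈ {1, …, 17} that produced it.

7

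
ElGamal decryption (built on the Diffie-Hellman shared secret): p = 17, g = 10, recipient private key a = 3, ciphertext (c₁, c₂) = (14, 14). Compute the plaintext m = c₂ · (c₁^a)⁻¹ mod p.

Shared mask s = c₁^a mod p = 14^3 mod 17.
14^1 ≡ 14 (mod 17)
14^2 = (14^1)^2 ≡ 14^2 = 196 ≡ 9 (mod 17)
14^3 = 14^2 · 14^1 ≡ 9 · 14 ≡ 7 (mod 17).
So s = 7; s⁻¹ ≡ 5 (mod 17).
m = c₂ · s⁻¹ mod 17 = 14 · 5 mod 17 = 2.

2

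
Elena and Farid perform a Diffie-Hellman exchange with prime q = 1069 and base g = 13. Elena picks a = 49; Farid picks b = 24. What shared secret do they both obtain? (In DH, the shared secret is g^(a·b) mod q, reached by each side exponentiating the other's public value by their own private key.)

Farid sends B = g^b mod q = 13^24 mod 1069.
13^1 ≡ 13 (mod 1069)
13^2 = (13^1)^2 ≡ 13^2 = 169 ≡ 169 (mod 1069)
13^4 = (13^2)^2 ≡ 169^2 = 28561 ≡ 767 (mod 1069)
13^8 = (13^4)^2 ≡ 767^2 = 588289 ≡ 339 (mod 1069)
13^16 = (13^8)^2 ≡ 339^2 = 114921 ≡ 538 (mod 1069)
13^24 = 13^16 · 13^8 ≡ 538 · 339 ≡ 652 (mod 1069).
So B = 652. Elena then computes K = B^a mod q = 652^49 mod 1069.
652^1 ≡ 652 (mod 1069)
652^2 = (652^1)^2 ≡ 652^2 = 425104 ≡ 711 (mod 1069)
652^4 = (652^2)^2 ≡ 711^2 = 505521 ≡ 953 (mod 1069)
652^8 = (652^4)^2 ≡ 953^2 = 908209 ≡ 628 (mod 1069)
652^16 = (652^8)^2 ≡ 628^2 = 394384 ≡ 992 (mod 1069)
652^32 = (652^16)^2 ≡ 992^2 = 984064 ≡ 584 (mod 1069)
652^49 = 652^32 · 652^16 · 652^1 ≡ 584 · 992 · 652 ≡ 327 (mod 1069).

327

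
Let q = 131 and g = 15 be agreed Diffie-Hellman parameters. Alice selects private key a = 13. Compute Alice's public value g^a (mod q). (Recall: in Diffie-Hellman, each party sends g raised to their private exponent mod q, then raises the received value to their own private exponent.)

Public value = 15^13 (mod 131).
15^1 ≡ 15 (mod 131)
15^2 = (15^1)^2 ≡ 15^2 = 225 ≡ 94 (mod 131)
15^4 = (15^2)^2 ≡ 94^2 = 8836 ≡ 59 (mod 131)
15^8 = (15^4)^2 ≡ 59^2 = 3481 ≡ 75 (mod 131)
15^13 = 15^8 · 15^4 · 15^1 ≡ 75 · 59 · 15 ≡ 89 (mod 131).

89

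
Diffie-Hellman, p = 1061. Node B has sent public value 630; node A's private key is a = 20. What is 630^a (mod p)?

Shared key K = 630^20 mod 1061.
630^1 ≡ 630 (mod 1061)
630^2 = (630^1)^2 ≡ 630^2 = 396900 ≡ 86 (mod 1061)
630^4 = (630^2)^2 ≡ 86^2 = 7396 ≡ 1030 (mod 1061)
630^8 = (630^4)^2 ≡ 1030^2 = 1060900 ≡ 961 (mod 1061)
630^16 = (630^8)^2 ≡ 961^2 = 923521 ≡ 451 (mod 1061)
630^20 = 630^16 · 630^4 ≡ 451 · 1030 ≡ 873 (mod 1061).

873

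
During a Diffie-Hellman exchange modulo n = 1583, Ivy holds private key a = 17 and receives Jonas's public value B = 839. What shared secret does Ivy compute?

796

Shared key K = 839^17 mod 1583.
839^1 ≡ 839 (mod 1583)
839^2 = (839^1)^2 ≡ 839^2 = 703921 ≡ 1069 (mod 1583)
839^4 = (839^2)^2 ≡ 1069^2 = 1142761 ≡ 1418 (mod 1583)
839^8 = (839^4)^2 ≡ 1418^2 = 2010724 ≡ 314 (mod 1583)
839^16 = (839^8)^2 ≡ 314^2 = 98596 ≡ 450 (mod 1583)
839^17 = 839^16 · 839^1 ≡ 450 · 839 ≡ 796 (mod 1583).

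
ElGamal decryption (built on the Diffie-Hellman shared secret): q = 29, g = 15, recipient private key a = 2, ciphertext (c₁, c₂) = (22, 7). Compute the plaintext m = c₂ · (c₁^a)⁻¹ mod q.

Shared mask s = c₁^a mod q = 22^2 mod 29.
22^1 ≡ 22 (mod 29)
22^2 = (22^1)^2 ≡ 22^2 = 484 ≡ 20 (mod 29)
So s = 20; s⁻¹ ≡ 16 (mod 29).
m = c₂ · s⁻¹ mod 29 = 7 · 16 mod 29 = 25.

25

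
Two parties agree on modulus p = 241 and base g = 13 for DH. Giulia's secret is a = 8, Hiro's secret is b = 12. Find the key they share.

Giulia sends A = g^a mod p = 13^8 mod 241.
13^1 ≡ 13 (mod 241)
13^2 = (13^1)^2 ≡ 13^2 = 169 ≡ 169 (mod 241)
13^4 = (13^2)^2 ≡ 169^2 = 28561 ≡ 123 (mod 241)
13^8 = (13^4)^2 ≡ 123^2 = 15129 ≡ 187 (mod 241)
So A = 187. Hiro then computes K = A^b mod p = 187^12 mod 241.
187^1 ≡ 187 (mod 241)
187^2 = (187^1)^2 ≡ 187^2 = 34969 ≡ 24 (mod 241)
187^4 = (187^2)^2 ≡ 24^2 = 576 ≡ 94 (mod 241)
187^8 = (187^4)^2 ≡ 94^2 = 8836 ≡ 160 (mod 241)
187^12 = 187^8 · 187^4 ≡ 160 · 94 ≡ 98 (mod 241).

98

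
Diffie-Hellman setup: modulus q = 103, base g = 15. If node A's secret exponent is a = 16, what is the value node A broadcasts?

58

Public value = 15^16 mod 103.
15^1 ≡ 15 (mod 103)
15^2 = (15^1)^2 ≡ 15^2 = 225 ≡ 19 (mod 103)
15^4 = (15^2)^2 ≡ 19^2 = 361 ≡ 52 (mod 103)
15^8 = (15^4)^2 ≡ 52^2 = 2704 ≡ 26 (mod 103)
15^16 = (15^8)^2 ≡ 26^2 = 676 ≡ 58 (mod 103)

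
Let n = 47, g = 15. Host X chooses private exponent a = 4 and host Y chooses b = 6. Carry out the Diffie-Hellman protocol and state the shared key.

Host Y sends B = g^b mod n = 15^6 mod 47.
15^1 ≡ 15 (mod 47)
15^2 = (15^1)^2 ≡ 15^2 = 225 ≡ 37 (mod 47)
15^4 = (15^2)^2 ≡ 37^2 = 1369 ≡ 6 (mod 47)
15^6 = 15^4 · 15^2 ≡ 6 · 37 ≡ 34 (mod 47).
So B = 34. Host X then computes K = B^a mod n = 34^4 mod 47.
34^1 ≡ 34 (mod 47)
34^2 = (34^1)^2 ≡ 34^2 = 1156 ≡ 28 (mod 47)
34^4 = (34^2)^2 ≡ 28^2 = 784 ≡ 32 (mod 47)

32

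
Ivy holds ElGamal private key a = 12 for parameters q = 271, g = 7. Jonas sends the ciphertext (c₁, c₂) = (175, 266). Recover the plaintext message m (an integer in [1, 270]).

182

Shared mask s = c₁^a mod q = 175^12 mod 271.
175^1 ≡ 175 (mod 271)
175^2 = (175^1)^2 ≡ 175^2 = 30625 ≡ 2 (mod 271)
175^4 = (175^2)^2 ≡ 2^2 = 4 ≡ 4 (mod 271)
175^8 = (175^4)^2 ≡ 4^2 = 16 ≡ 16 (mod 271)
175^12 = 175^8 · 175^4 ≡ 16 · 4 ≡ 64 (mod 271).
So s = 64; s⁻¹ ≡ 72 (mod 271).
m = c₂ · s⁻¹ mod 271 = 266 · 72 mod 271 = 182.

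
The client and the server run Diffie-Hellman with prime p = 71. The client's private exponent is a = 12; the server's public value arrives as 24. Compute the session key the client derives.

Shared key K = 24^12 mod 71.
24^1 ≡ 24 (mod 71)
24^2 = (24^1)^2 ≡ 24^2 = 576 ≡ 8 (mod 71)
24^4 = (24^2)^2 ≡ 8^2 = 64 ≡ 64 (mod 71)
24^8 = (24^4)^2 ≡ 64^2 = 4096 ≡ 49 (mod 71)
24^12 = 24^8 · 24^4 ≡ 49 · 64 ≡ 12 (mod 71).

12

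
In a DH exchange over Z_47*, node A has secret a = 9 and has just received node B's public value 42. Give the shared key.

7

Shared key K = 42^9 mod 47.
42^1 ≡ 42 (mod 47)
42^2 = (42^1)^2 ≡ 42^2 = 1764 ≡ 25 (mod 47)
42^4 = (42^2)^2 ≡ 25^2 = 625 ≡ 14 (mod 47)
42^8 = (42^4)^2 ≡ 14^2 = 196 ≡ 8 (mod 47)
42^9 = 42^8 · 42^1 ≡ 8 · 42 ≡ 7 (mod 47).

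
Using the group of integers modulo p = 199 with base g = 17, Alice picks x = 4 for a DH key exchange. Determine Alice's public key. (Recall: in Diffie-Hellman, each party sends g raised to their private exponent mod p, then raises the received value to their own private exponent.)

140

Public value = 17^4 mod 199.
17^1 ≡ 17 (mod 199)
17^2 = (17^1)^2 ≡ 17^2 = 289 ≡ 90 (mod 199)
17^4 = (17^2)^2 ≡ 90^2 = 8100 ≡ 140 (mod 199)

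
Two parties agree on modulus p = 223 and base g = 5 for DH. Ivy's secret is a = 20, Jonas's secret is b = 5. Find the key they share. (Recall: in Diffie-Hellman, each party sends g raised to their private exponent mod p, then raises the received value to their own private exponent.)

109

Ivy sends A = g^a mod p = 5^20 mod 223.
5^1 ≡ 5 (mod 223)
5^2 = (5^1)^2 ≡ 5^2 = 25 ≡ 25 (mod 223)
5^4 = (5^2)^2 ≡ 25^2 = 625 ≡ 179 (mod 223)
5^8 = (5^4)^2 ≡ 179^2 = 32041 ≡ 152 (mod 223)
5^16 = (5^8)^2 ≡ 152^2 = 23104 ≡ 135 (mod 223)
5^20 = 5^16 · 5^4 ≡ 135 · 179 ≡ 81 (mod 223).
So A = 81. Jonas then computes K = A^b mod p = 81^5 mod 223.
81^1 ≡ 81 (mod 223)
81^2 = (81^1)^2 ≡ 81^2 = 6561 ≡ 94 (mod 223)
81^4 = (81^2)^2 ≡ 94^2 = 8836 ≡ 139 (mod 223)
81^5 = 81^4 · 81^1 ≡ 139 · 81 ≡ 109 (mod 223).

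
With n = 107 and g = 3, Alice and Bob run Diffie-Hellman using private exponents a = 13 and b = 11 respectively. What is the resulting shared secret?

56

Bob sends B = g^b mod n = 3^11 mod 107.
3^1 ≡ 3 (mod 107)
3^2 = (3^1)^2 ≡ 3^2 = 9 ≡ 9 (mod 107)
3^4 = (3^2)^2 ≡ 9^2 = 81 ≡ 81 (mod 107)
3^8 = (3^4)^2 ≡ 81^2 = 6561 ≡ 34 (mod 107)
3^11 = 3^8 · 3^2 · 3^1 ≡ 34 · 9 · 3 ≡ 62 (mod 107).
So B = 62. Alice then computes K = B^a mod n = 62^13 mod 107.
62^1 ≡ 62 (mod 107)
62^2 = (62^1)^2 ≡ 62^2 = 3844 ≡ 99 (mod 107)
62^4 = (62^2)^2 ≡ 99^2 = 9801 ≡ 64 (mod 107)
62^8 = (62^4)^2 ≡ 64^2 = 4096 ≡ 30 (mod 107)
62^13 = 62^8 · 62^4 · 62^1 ≡ 30 · 64 · 62 ≡ 56 (mod 107).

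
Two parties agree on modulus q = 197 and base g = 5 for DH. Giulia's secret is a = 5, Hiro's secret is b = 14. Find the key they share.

19

Hiro sends B = g^b mod q = 5^14 mod 197.
5^1 ≡ 5 (mod 197)
5^2 = (5^1)^2 ≡ 5^2 = 25 ≡ 25 (mod 197)
5^4 = (5^2)^2 ≡ 25^2 = 625 ≡ 34 (mod 197)
5^8 = (5^4)^2 ≡ 34^2 = 1156 ≡ 171 (mod 197)
5^14 = 5^8 · 5^4 · 5^2 ≡ 171 · 34 · 25 ≡ 161 (mod 197).
So B = 161. Giulia then computes K = B^a mod q = 161^5 mod 197.
161^1 ≡ 161 (mod 197)
161^2 = (161^1)^2 ≡ 161^2 = 25921 ≡ 114 (mod 197)
161^4 = (161^2)^2 ≡ 114^2 = 12996 ≡ 191 (mod 197)
161^5 = 161^4 · 161^1 ≡ 191 · 161 ≡ 19 (mod 197).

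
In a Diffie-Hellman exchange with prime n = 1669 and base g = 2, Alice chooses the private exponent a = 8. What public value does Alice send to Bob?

Public value = 2^8 mod 1669.
2^1 ≡ 2 (mod 1669)
2^2 = (2^1)^2 ≡ 2^2 = 4 ≡ 4 (mod 1669)
2^4 = (2^2)^2 ≡ 4^2 = 16 ≡ 16 (mod 1669)
2^8 = (2^4)^2 ≡ 16^2 = 256 ≡ 256 (mod 1669)

256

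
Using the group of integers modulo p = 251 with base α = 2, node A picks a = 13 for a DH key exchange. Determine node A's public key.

160

Public value = 2^13 (mod 251).
2^1 ≡ 2 (mod 251)
2^2 = (2^1)^2 ≡ 2^2 = 4 ≡ 4 (mod 251)
2^4 = (2^2)^2 ≡ 4^2 = 16 ≡ 16 (mod 251)
2^8 = (2^4)^2 ≡ 16^2 = 256 ≡ 5 (mod 251)
2^13 = 2^8 · 2^4 · 2^1 ≡ 5 · 16 · 2 ≡ 160 (mod 251).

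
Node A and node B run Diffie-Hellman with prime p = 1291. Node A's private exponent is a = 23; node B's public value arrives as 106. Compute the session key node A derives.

633

Shared key K = 106^23 mod 1291.
106^1 ≡ 106 (mod 1291)
106^2 = (106^1)^2 ≡ 106^2 = 11236 ≡ 908 (mod 1291)
106^4 = (106^2)^2 ≡ 908^2 = 824464 ≡ 806 (mod 1291)
106^8 = (106^4)^2 ≡ 806^2 = 649636 ≡ 263 (mod 1291)
106^16 = (106^8)^2 ≡ 263^2 = 69169 ≡ 746 (mod 1291)
106^23 = 106^16 · 106^4 · 106^2 · 106^1 ≡ 746 · 806 · 908 · 106 ≡ 633 (mod 1291).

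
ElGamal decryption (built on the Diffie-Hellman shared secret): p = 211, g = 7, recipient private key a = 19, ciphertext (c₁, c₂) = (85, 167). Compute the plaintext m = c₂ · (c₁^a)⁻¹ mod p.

196

Shared mask s = c₁^a mod p = 85^19 mod 211.
85^1 ≡ 85 (mod 211)
85^2 = (85^1)^2 ≡ 85^2 = 7225 ≡ 51 (mod 211)
85^4 = (85^2)^2 ≡ 51^2 = 2601 ≡ 69 (mod 211)
85^8 = (85^4)^2 ≡ 69^2 = 4761 ≡ 119 (mod 211)
85^16 = (85^8)^2 ≡ 119^2 = 14161 ≡ 24 (mod 211)
85^19 = 85^16 · 85^2 · 85^1 ≡ 24 · 51 · 85 ≡ 17 (mod 211).
So s = 17; s⁻¹ ≡ 149 (mod 211).
m = c₂ · s⁻¹ mod 211 = 167 · 149 mod 211 = 196.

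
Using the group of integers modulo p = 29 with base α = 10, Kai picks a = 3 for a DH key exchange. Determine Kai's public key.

Public value = 10^3 (mod 29).
10^1 ≡ 10 (mod 29)
10^2 = (10^1)^2 ≡ 10^2 = 100 ≡ 13 (mod 29)
10^3 = 10^2 · 10^1 ≡ 13 · 10 ≡ 14 (mod 29).

14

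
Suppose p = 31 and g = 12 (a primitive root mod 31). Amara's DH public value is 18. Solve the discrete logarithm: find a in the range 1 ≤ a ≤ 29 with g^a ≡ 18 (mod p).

14

Try successive powers of 12 modulo 31:
12^1 ≡ 12
12^2 ≡ 20
12^3 ≡ 23
12^4 ≡ 28
12^5 ≡ 26
12^6 ≡ 2
12^7 ≡ 24
12^8 ≡ 9
12^9 ≡ 15
12^10 ≡ 25
12^11 ≡ 21
12^12 ≡ 4
12^13 ≡ 17
12^14 ≡ 18
Found: a = 14.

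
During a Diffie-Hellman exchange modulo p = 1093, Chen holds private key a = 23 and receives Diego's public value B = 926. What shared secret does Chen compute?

Shared key K = 926^23 mod 1093.
926^1 ≡ 926 (mod 1093)
926^2 = (926^1)^2 ≡ 926^2 = 857476 ≡ 564 (mod 1093)
926^4 = (926^2)^2 ≡ 564^2 = 318096 ≡ 33 (mod 1093)
926^8 = (926^4)^2 ≡ 33^2 = 1089 ≡ 1089 (mod 1093)
926^16 = (926^8)^2 ≡ 1089^2 = 1185921 ≡ 16 (mod 1093)
926^23 = 926^16 · 926^4 · 926^2 · 926^1 ≡ 16 · 33 · 564 · 926 ≡ 236 (mod 1093).

236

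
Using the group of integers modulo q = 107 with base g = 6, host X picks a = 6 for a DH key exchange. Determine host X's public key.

4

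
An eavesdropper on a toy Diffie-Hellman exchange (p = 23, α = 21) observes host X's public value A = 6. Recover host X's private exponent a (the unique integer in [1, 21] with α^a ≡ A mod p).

20

Try successive powers of 21 modulo 23:
21^1 ≡ 21
21^2 ≡ 4
21^3 ≡ 15
21^4 ≡ 16
21^5 ≡ 14
21^6 ≡ 18
21^7 ≡ 10
21^8 ≡ 3
21^9 ≡ 17
21^10 ≡ 12
21^11 ≡ 22
21^12 ≡ 2
21^13 ≡ 19
21^14 ≡ 8
21^15 ≡ 7
21^16 ≡ 9
21^17 ≡ 5
21^18 ≡ 13
21^19 ≡ 20
21^20 ≡ 6
Found: a = 20.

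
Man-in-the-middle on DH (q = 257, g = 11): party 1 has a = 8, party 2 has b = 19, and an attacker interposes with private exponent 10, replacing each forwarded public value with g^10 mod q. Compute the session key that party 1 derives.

241

Party 1 receives an attacker's public value M = 11^10 mod 257 instead of the honest one.
11^1 ≡ 11 (mod 257)
11^2 = (11^1)^2 ≡ 11^2 = 121 ≡ 121 (mod 257)
11^4 = (11^2)^2 ≡ 121^2 = 14641 ≡ 249 (mod 257)
11^8 = (11^4)^2 ≡ 249^2 = 62001 ≡ 64 (mod 257)
11^10 = 11^8 · 11^2 ≡ 64 · 121 ≡ 34 (mod 257).
So M = 34. Party 1 computes K = M^8 mod 257.
34^1 ≡ 34 (mod 257)
34^2 = (34^1)^2 ≡ 34^2 = 1156 ≡ 128 (mod 257)
34^4 = (34^2)^2 ≡ 128^2 = 16384 ≡ 193 (mod 257)
34^8 = (34^4)^2 ≡ 193^2 = 37249 ≡ 241 (mod 257)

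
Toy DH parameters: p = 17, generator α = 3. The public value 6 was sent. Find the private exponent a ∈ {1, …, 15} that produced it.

15

Try successive powers of 3 modulo 17:
3^1 ≡ 3
3^2 ≡ 9
3^3 ≡ 10
3^4 ≡ 13
3^5 ≡ 5
3^6 ≡ 15
3^7 ≡ 11
3^8 ≡ 16
3^9 ≡ 14
3^10 ≡ 8
3^11 ≡ 7
3^12 ≡ 4
3^13 ≡ 12
3^14 ≡ 2
3^15 ≡ 6
Found: a = 15.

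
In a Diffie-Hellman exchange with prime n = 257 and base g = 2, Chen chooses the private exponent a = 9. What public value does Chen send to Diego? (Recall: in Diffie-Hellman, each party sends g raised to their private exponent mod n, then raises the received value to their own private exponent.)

Public value = 2^9 mod 257.
2^1 ≡ 2 (mod 257)
2^2 = (2^1)^2 ≡ 2^2 = 4 ≡ 4 (mod 257)
2^4 = (2^2)^2 ≡ 4^2 = 16 ≡ 16 (mod 257)
2^8 = (2^4)^2 ≡ 16^2 = 256 ≡ 256 (mod 257)
2^9 = 2^8 · 2^1 ≡ 256 · 2 ≡ 255 (mod 257).

255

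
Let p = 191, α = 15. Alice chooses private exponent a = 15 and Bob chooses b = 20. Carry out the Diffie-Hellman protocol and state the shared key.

Bob sends B = α^b mod p = 15^20 mod 191.
15^1 ≡ 15 (mod 191)
15^2 = (15^1)^2 ≡ 15^2 = 225 ≡ 34 (mod 191)
15^4 = (15^2)^2 ≡ 34^2 = 1156 ≡ 10 (mod 191)
15^8 = (15^4)^2 ≡ 10^2 = 100 ≡ 100 (mod 191)
15^16 = (15^8)^2 ≡ 100^2 = 10000 ≡ 68 (mod 191)
15^20 = 15^16 · 15^4 ≡ 68 · 10 ≡ 107 (mod 191).
So B = 107. Alice then computes K = B^a mod p = 107^15 mod 191.
107^1 ≡ 107 (mod 191)
107^2 = (107^1)^2 ≡ 107^2 = 11449 ≡ 180 (mod 191)
107^4 = (107^2)^2 ≡ 180^2 = 32400 ≡ 121 (mod 191)
107^8 = (107^4)^2 ≡ 121^2 = 14641 ≡ 125 (mod 191)
107^15 = 107^8 · 107^4 · 107^2 · 107^1 ≡ 125 · 121 · 180 · 107 ≡ 30 (mod 191).

30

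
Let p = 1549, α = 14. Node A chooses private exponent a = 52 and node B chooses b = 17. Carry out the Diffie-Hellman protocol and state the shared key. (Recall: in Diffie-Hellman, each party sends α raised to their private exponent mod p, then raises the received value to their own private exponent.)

385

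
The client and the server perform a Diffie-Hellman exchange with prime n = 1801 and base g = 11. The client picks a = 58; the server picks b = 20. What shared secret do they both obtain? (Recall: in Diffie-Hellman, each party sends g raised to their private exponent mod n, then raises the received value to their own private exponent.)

271

The client sends A = g^a mod n = 11^58 mod 1801.
11^1 ≡ 11 (mod 1801)
11^2 = (11^1)^2 ≡ 11^2 = 121 ≡ 121 (mod 1801)
11^4 = (11^2)^2 ≡ 121^2 = 14641 ≡ 233 (mod 1801)
11^8 = (11^4)^2 ≡ 233^2 = 54289 ≡ 259 (mod 1801)
11^16 = (11^8)^2 ≡ 259^2 = 67081 ≡ 444 (mod 1801)
11^32 = (11^16)^2 ≡ 444^2 = 197136 ≡ 827 (mod 1801)
11^58 = 11^32 · 11^16 · 11^8 · 11^2 ≡ 827 · 444 · 259 · 121 ≡ 735 (mod 1801).
So A = 735. The server then computes K = A^b mod n = 735^20 mod 1801.
735^1 ≡ 735 (mod 1801)
735^2 = (735^1)^2 ≡ 735^2 = 540225 ≡ 1726 (mod 1801)
735^4 = (735^2)^2 ≡ 1726^2 = 2979076 ≡ 222 (mod 1801)
735^8 = (735^4)^2 ≡ 222^2 = 49284 ≡ 657 (mod 1801)
735^16 = (735^8)^2 ≡ 657^2 = 431649 ≡ 1210 (mod 1801)
735^20 = 735^16 · 735^4 ≡ 1210 · 222 ≡ 271 (mod 1801).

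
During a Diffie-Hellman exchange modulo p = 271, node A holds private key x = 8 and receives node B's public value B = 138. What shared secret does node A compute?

Shared key K = 138^8 mod 271.
138^1 ≡ 138 (mod 271)
138^2 = (138^1)^2 ≡ 138^2 = 19044 ≡ 74 (mod 271)
138^4 = (138^2)^2 ≡ 74^2 = 5476 ≡ 56 (mod 271)
138^8 = (138^4)^2 ≡ 56^2 = 3136 ≡ 155 (mod 271)

155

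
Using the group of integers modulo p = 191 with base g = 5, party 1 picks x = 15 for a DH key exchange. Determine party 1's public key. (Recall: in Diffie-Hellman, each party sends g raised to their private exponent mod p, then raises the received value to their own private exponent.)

Public value = 5^15 mod 191.
5^1 ≡ 5 (mod 191)
5^2 = (5^1)^2 ≡ 5^2 = 25 ≡ 25 (mod 191)
5^4 = (5^2)^2 ≡ 25^2 = 625 ≡ 52 (mod 191)
5^8 = (5^4)^2 ≡ 52^2 = 2704 ≡ 30 (mod 191)
5^15 = 5^8 · 5^4 · 5^2 · 5^1 ≡ 30 · 52 · 25 · 5 ≡ 180 (mod 191).

180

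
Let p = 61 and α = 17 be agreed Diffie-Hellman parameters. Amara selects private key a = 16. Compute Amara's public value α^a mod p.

Public value = 17^16 mod 61.
17^1 ≡ 17 (mod 61)
17^2 = (17^1)^2 ≡ 17^2 = 289 ≡ 45 (mod 61)
17^4 = (17^2)^2 ≡ 45^2 = 2025 ≡ 12 (mod 61)
17^8 = (17^4)^2 ≡ 12^2 = 144 ≡ 22 (mod 61)
17^16 = (17^8)^2 ≡ 22^2 = 484 ≡ 57 (mod 61)

57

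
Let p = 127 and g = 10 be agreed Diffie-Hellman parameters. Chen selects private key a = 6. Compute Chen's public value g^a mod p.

2

Public value = 10^6 mod 127.
10^1 ≡ 10 (mod 127)
10^2 = (10^1)^2 ≡ 10^2 = 100 ≡ 100 (mod 127)
10^4 = (10^2)^2 ≡ 100^2 = 10000 ≡ 94 (mod 127)
10^6 = 10^4 · 10^2 ≡ 94 · 100 ≡ 2 (mod 127).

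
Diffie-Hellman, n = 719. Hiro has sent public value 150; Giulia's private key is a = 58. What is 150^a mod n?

514

Shared key K = 150^58 mod 719.
150^1 ≡ 150 (mod 719)
150^2 = (150^1)^2 ≡ 150^2 = 22500 ≡ 211 (mod 719)
150^4 = (150^2)^2 ≡ 211^2 = 44521 ≡ 662 (mod 719)
150^8 = (150^4)^2 ≡ 662^2 = 438244 ≡ 373 (mod 719)
150^16 = (150^8)^2 ≡ 373^2 = 139129 ≡ 362 (mod 719)
150^32 = (150^16)^2 ≡ 362^2 = 131044 ≡ 186 (mod 719)
150^58 = 150^32 · 150^16 · 150^8 · 150^2 ≡ 186 · 362 · 373 · 211 ≡ 514 (mod 719).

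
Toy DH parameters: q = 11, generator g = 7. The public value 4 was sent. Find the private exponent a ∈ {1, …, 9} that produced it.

Try successive powers of 7 modulo 11:
7^1 ≡ 7
7^2 ≡ 5
7^3 ≡ 2
7^4 ≡ 3
7^5 ≡ 10
7^6 ≡ 4
Found: a = 6.

6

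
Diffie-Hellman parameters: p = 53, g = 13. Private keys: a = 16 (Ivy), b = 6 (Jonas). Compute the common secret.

28

Jonas sends B = g^b mod p = 13^6 mod 53.
13^1 ≡ 13 (mod 53)
13^2 = (13^1)^2 ≡ 13^2 = 169 ≡ 10 (mod 53)
13^4 = (13^2)^2 ≡ 10^2 = 100 ≡ 47 (mod 53)
13^6 = 13^4 · 13^2 ≡ 47 · 10 ≡ 46 (mod 53).
So B = 46. Ivy then computes K = B^a mod p = 46^16 mod 53.
46^1 ≡ 46 (mod 53)
46^2 = (46^1)^2 ≡ 46^2 = 2116 ≡ 49 (mod 53)
46^4 = (46^2)^2 ≡ 49^2 = 2401 ≡ 16 (mod 53)
46^8 = (46^4)^2 ≡ 16^2 = 256 ≡ 44 (mod 53)
46^16 = (46^8)^2 ≡ 44^2 = 1936 ≡ 28 (mod 53)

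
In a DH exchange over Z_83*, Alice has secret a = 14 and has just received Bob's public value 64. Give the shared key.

4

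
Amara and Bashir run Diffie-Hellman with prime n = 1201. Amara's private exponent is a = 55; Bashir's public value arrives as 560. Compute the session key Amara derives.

49

Shared key K = 560^55 mod 1201.
560^1 ≡ 560 (mod 1201)
560^2 = (560^1)^2 ≡ 560^2 = 313600 ≡ 139 (mod 1201)
560^4 = (560^2)^2 ≡ 139^2 = 19321 ≡ 105 (mod 1201)
560^8 = (560^4)^2 ≡ 105^2 = 11025 ≡ 216 (mod 1201)
560^16 = (560^8)^2 ≡ 216^2 = 46656 ≡ 1018 (mod 1201)
560^32 = (560^16)^2 ≡ 1018^2 = 1036324 ≡ 1062 (mod 1201)
560^55 = 560^32 · 560^16 · 560^4 · 560^2 · 560^1 ≡ 1062 · 1018 · 105 · 139 · 560 ≡ 49 (mod 1201).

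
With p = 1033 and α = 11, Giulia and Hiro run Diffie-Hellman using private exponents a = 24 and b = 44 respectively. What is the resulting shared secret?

Giulia sends A = α^a mod p = 11^24 mod 1033.
11^1 ≡ 11 (mod 1033)
11^2 = (11^1)^2 ≡ 11^2 = 121 ≡ 121 (mod 1033)
11^4 = (11^2)^2 ≡ 121^2 = 14641 ≡ 179 (mod 1033)
11^8 = (11^4)^2 ≡ 179^2 = 32041 ≡ 18 (mod 1033)
11^16 = (11^8)^2 ≡ 18^2 = 324 ≡ 324 (mod 1033)
11^24 = 11^16 · 11^8 ≡ 324 · 18 ≡ 667 (mod 1033).
So A = 667. Hiro then computes K = A^b mod p = 667^44 mod 1033.
667^1 ≡ 667 (mod 1033)
667^2 = (667^1)^2 ≡ 667^2 = 444889 ≡ 699 (mod 1033)
667^4 = (667^2)^2 ≡ 699^2 = 488601 ≡ 1025 (mod 1033)
667^8 = (667^4)^2 ≡ 1025^2 = 1050625 ≡ 64 (mod 1033)
667^16 = (667^8)^2 ≡ 64^2 = 4096 ≡ 997 (mod 1033)
667^32 = (667^16)^2 ≡ 997^2 = 994009 ≡ 263 (mod 1033)
667^44 = 667^32 · 667^8 · 667^4 ≡ 263 · 64 · 1025 ≡ 667 (mod 1033).

667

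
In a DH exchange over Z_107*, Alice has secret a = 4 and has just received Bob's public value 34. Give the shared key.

13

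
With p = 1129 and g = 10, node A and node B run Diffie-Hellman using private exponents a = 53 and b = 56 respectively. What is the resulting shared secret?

547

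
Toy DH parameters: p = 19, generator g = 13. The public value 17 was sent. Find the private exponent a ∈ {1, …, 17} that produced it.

2

Try successive powers of 13 modulo 19:
13^1 ≡ 13
13^2 ≡ 17
Found: a = 2.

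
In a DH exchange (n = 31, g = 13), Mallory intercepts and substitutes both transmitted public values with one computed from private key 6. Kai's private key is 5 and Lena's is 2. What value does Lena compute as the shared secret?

8

Lena receives Mallory's public value M = 13^6 mod 31 instead of the honest one.
13^1 ≡ 13 (mod 31)
13^2 = (13^1)^2 ≡ 13^2 = 169 ≡ 14 (mod 31)
13^4 = (13^2)^2 ≡ 14^2 = 196 ≡ 10 (mod 31)
13^6 = 13^4 · 13^2 ≡ 10 · 14 ≡ 16 (mod 31).
So M = 16. Lena computes K = M^2 mod 31.
16^1 ≡ 16 (mod 31)
16^2 = (16^1)^2 ≡ 16^2 = 256 ≡ 8 (mod 31)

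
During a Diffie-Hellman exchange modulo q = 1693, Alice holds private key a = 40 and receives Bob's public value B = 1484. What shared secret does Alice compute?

Shared key K = 1484^40 mod 1693.
1484^1 ≡ 1484 (mod 1693)
1484^2 = (1484^1)^2 ≡ 1484^2 = 2202256 ≡ 1356 (mod 1693)
1484^4 = (1484^2)^2 ≡ 1356^2 = 1838736 ≡ 138 (mod 1693)
1484^8 = (1484^4)^2 ≡ 138^2 = 19044 ≡ 421 (mod 1693)
1484^16 = (1484^8)^2 ≡ 421^2 = 177241 ≡ 1169 (mod 1693)
1484^32 = (1484^16)^2 ≡ 1169^2 = 1366561 ≡ 310 (mod 1693)
1484^40 = 1484^32 · 1484^8 ≡ 310 · 421 ≡ 149 (mod 1693).

149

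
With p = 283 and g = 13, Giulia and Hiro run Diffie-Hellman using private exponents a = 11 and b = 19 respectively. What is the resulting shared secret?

Hiro sends B = g^b mod p = 13^19 mod 283.
13^1 ≡ 13 (mod 283)
13^2 = (13^1)^2 ≡ 13^2 = 169 ≡ 169 (mod 283)
13^4 = (13^2)^2 ≡ 169^2 = 28561 ≡ 261 (mod 283)
13^8 = (13^4)^2 ≡ 261^2 = 68121 ≡ 201 (mod 283)
13^16 = (13^8)^2 ≡ 201^2 = 40401 ≡ 215 (mod 283)
13^19 = 13^16 · 13^2 · 13^1 ≡ 215 · 169 · 13 ≡ 28 (mod 283).
So B = 28. Giulia then computes K = B^a mod p = 28^11 mod 283.
28^1 ≡ 28 (mod 283)
28^2 = (28^1)^2 ≡ 28^2 = 784 ≡ 218 (mod 283)
28^4 = (28^2)^2 ≡ 218^2 = 47524 ≡ 263 (mod 283)
28^8 = (28^4)^2 ≡ 263^2 = 69169 ≡ 117 (mod 283)
28^11 = 28^8 · 28^2 · 28^1 ≡ 117 · 218 · 28 ≡ 159 (mod 283).

159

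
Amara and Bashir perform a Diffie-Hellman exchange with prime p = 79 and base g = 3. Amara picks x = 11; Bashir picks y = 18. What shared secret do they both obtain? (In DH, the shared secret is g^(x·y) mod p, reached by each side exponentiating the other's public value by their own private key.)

52

Amara sends A = g^x mod p = 3^11 mod 79.
3^1 ≡ 3 (mod 79)
3^2 = (3^1)^2 ≡ 3^2 = 9 ≡ 9 (mod 79)
3^4 = (3^2)^2 ≡ 9^2 = 81 ≡ 2 (mod 79)
3^8 = (3^4)^2 ≡ 2^2 = 4 ≡ 4 (mod 79)
3^11 = 3^8 · 3^2 · 3^1 ≡ 4 · 9 · 3 ≡ 29 (mod 79).
So A = 29. Bashir then computes K = A^y mod p = 29^18 mod 79.
29^1 ≡ 29 (mod 79)
29^2 = (29^1)^2 ≡ 29^2 = 841 ≡ 51 (mod 79)
29^4 = (29^2)^2 ≡ 51^2 = 2601 ≡ 73 (mod 79)
29^8 = (29^4)^2 ≡ 73^2 = 5329 ≡ 36 (mod 79)
29^16 = (29^8)^2 ≡ 36^2 = 1296 ≡ 32 (mod 79)
29^18 = 29^16 · 29^2 ≡ 32 · 51 ≡ 52 (mod 79).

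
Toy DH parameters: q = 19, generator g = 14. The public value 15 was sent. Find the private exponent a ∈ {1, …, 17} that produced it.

17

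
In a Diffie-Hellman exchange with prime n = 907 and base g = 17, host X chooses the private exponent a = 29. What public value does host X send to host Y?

680

Public value = 17^29 mod 907.
17^1 ≡ 17 (mod 907)
17^2 = (17^1)^2 ≡ 17^2 = 289 ≡ 289 (mod 907)
17^4 = (17^2)^2 ≡ 289^2 = 83521 ≡ 77 (mod 907)
17^8 = (17^4)^2 ≡ 77^2 = 5929 ≡ 487 (mod 907)
17^16 = (17^8)^2 ≡ 487^2 = 237169 ≡ 442 (mod 907)
17^29 = 17^16 · 17^8 · 17^4 · 17^1 ≡ 442 · 487 · 77 · 17 ≡ 680 (mod 907).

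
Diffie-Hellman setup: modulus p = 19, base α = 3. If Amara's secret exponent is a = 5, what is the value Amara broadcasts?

15

Public value = 3^5 mod 19.
3^1 ≡ 3 (mod 19)
3^2 = (3^1)^2 ≡ 3^2 = 9 ≡ 9 (mod 19)
3^4 = (3^2)^2 ≡ 9^2 = 81 ≡ 5 (mod 19)
3^5 = 3^4 · 3^1 ≡ 5 · 3 ≡ 15 (mod 19).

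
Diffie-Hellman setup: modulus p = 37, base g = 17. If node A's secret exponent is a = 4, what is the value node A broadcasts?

12

Public value = 17^4 mod 37.
17^1 ≡ 17 (mod 37)
17^2 = (17^1)^2 ≡ 17^2 = 289 ≡ 30 (mod 37)
17^4 = (17^2)^2 ≡ 30^2 = 900 ≡ 12 (mod 37)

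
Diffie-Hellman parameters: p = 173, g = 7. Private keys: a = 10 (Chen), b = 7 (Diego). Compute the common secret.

167

Diego sends B = g^b mod p = 7^7 mod 173.
7^1 ≡ 7 (mod 173)
7^2 = (7^1)^2 ≡ 7^2 = 49 ≡ 49 (mod 173)
7^4 = (7^2)^2 ≡ 49^2 = 2401 ≡ 152 (mod 173)
7^7 = 7^4 · 7^2 · 7^1 ≡ 152 · 49 · 7 ≡ 63 (mod 173).
So B = 63. Chen then computes K = B^a mod p = 63^10 mod 173.
63^1 ≡ 63 (mod 173)
63^2 = (63^1)^2 ≡ 63^2 = 3969 ≡ 163 (mod 173)
63^4 = (63^2)^2 ≡ 163^2 = 26569 ≡ 100 (mod 173)
63^8 = (63^4)^2 ≡ 100^2 = 10000 ≡ 139 (mod 173)
63^10 = 63^8 · 63^2 ≡ 139 · 163 ≡ 167 (mod 173).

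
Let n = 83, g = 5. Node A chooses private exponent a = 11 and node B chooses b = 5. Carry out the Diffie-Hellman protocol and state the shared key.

Node A sends A = g^a mod n = 5^11 mod 83.
5^1 ≡ 5 (mod 83)
5^2 = (5^1)^2 ≡ 5^2 = 25 ≡ 25 (mod 83)
5^4 = (5^2)^2 ≡ 25^2 = 625 ≡ 44 (mod 83)
5^8 = (5^4)^2 ≡ 44^2 = 1936 ≡ 27 (mod 83)
5^11 = 5^8 · 5^2 · 5^1 ≡ 27 · 25 · 5 ≡ 55 (mod 83).
So A = 55. Node B then computes K = A^b mod n = 55^5 mod 83.
55^1 ≡ 55 (mod 83)
55^2 = (55^1)^2 ≡ 55^2 = 3025 ≡ 37 (mod 83)
55^4 = (55^2)^2 ≡ 37^2 = 1369 ≡ 41 (mod 83)
55^5 = 55^4 · 55^1 ≡ 41 · 55 ≡ 14 (mod 83).

14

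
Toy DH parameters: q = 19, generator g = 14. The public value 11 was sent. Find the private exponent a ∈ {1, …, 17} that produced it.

Try successive powers of 14 modulo 19:
14^1 ≡ 14
14^2 ≡ 6
14^3 ≡ 8
14^4 ≡ 17
14^5 ≡ 10
14^6 ≡ 7
14^7 ≡ 3
14^8 ≡ 4
14^9 ≡ 18
14^10 ≡ 5
14^11 ≡ 13
14^12 ≡ 11
Found: a = 12.

12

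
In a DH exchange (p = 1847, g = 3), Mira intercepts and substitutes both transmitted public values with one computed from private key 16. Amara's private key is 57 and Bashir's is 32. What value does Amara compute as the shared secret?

Amara receives Mira's public value M = 3^16 mod 1847 instead of the honest one.
3^1 ≡ 3 (mod 1847)
3^2 = (3^1)^2 ≡ 3^2 = 9 ≡ 9 (mod 1847)
3^4 = (3^2)^2 ≡ 9^2 = 81 ≡ 81 (mod 1847)
3^8 = (3^4)^2 ≡ 81^2 = 6561 ≡ 1020 (mod 1847)
3^16 = (3^8)^2 ≡ 1020^2 = 1040400 ≡ 539 (mod 1847)
So M = 539. Amara computes K = M^57 mod 1847.
539^1 ≡ 539 (mod 1847)
539^2 = (539^1)^2 ≡ 539^2 = 290521 ≡ 542 (mod 1847)
539^4 = (539^2)^2 ≡ 542^2 = 293764 ≡ 91 (mod 1847)
539^8 = (539^4)^2 ≡ 91^2 = 8281 ≡ 893 (mod 1847)
539^16 = (539^8)^2 ≡ 893^2 = 797449 ≡ 1392 (mod 1847)
539^32 = (539^16)^2 ≡ 1392^2 = 1937664 ≡ 161 (mod 1847)
539^57 = 539^32 · 539^16 · 539^8 · 539^1 ≡ 161 · 1392 · 893 · 539 ≡ 1097 (mod 1847).

1097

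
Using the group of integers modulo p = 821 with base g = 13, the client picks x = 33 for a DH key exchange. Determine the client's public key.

Public value = 13^33 mod 821.
13^1 ≡ 13 (mod 821)
13^2 = (13^1)^2 ≡ 13^2 = 169 ≡ 169 (mod 821)
13^4 = (13^2)^2 ≡ 169^2 = 28561 ≡ 647 (mod 821)
13^8 = (13^4)^2 ≡ 647^2 = 418609 ≡ 720 (mod 821)
13^16 = (13^8)^2 ≡ 720^2 = 518400 ≡ 349 (mod 821)
13^32 = (13^16)^2 ≡ 349^2 = 121801 ≡ 293 (mod 821)
13^33 = 13^32 · 13^1 ≡ 293 · 13 ≡ 525 (mod 821).

525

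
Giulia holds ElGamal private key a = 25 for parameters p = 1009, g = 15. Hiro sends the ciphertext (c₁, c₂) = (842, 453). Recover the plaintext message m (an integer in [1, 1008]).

164

Shared mask s = c₁^a mod p = 842^25 mod 1009.
842^1 ≡ 842 (mod 1009)
842^2 = (842^1)^2 ≡ 842^2 = 708964 ≡ 646 (mod 1009)
842^4 = (842^2)^2 ≡ 646^2 = 417316 ≡ 599 (mod 1009)
842^8 = (842^4)^2 ≡ 599^2 = 358801 ≡ 606 (mod 1009)
842^16 = (842^8)^2 ≡ 606^2 = 367236 ≡ 969 (mod 1009)
842^25 = 842^16 · 842^8 · 842^1 ≡ 969 · 606 · 842 ≡ 981 (mod 1009).
So s = 981; s⁻¹ ≡ 36 (mod 1009).
m = c₂ · s⁻¹ mod 1009 = 453 · 36 mod 1009 = 164.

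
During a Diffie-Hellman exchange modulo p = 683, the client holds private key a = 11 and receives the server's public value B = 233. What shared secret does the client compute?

418

Shared key K = 233^11 mod 683.
233^1 ≡ 233 (mod 683)
233^2 = (233^1)^2 ≡ 233^2 = 54289 ≡ 332 (mod 683)
233^4 = (233^2)^2 ≡ 332^2 = 110224 ≡ 261 (mod 683)
233^8 = (233^4)^2 ≡ 261^2 = 68121 ≡ 504 (mod 683)
233^11 = 233^8 · 233^2 · 233^1 ≡ 504 · 332 · 233 ≡ 418 (mod 683).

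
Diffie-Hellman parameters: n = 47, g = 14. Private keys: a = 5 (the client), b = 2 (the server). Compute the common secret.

9

The server sends B = g^b mod n = 14^2 mod 47.
14^1 ≡ 14 (mod 47)
14^2 = (14^1)^2 ≡ 14^2 = 196 ≡ 8 (mod 47)
So B = 8. The client then computes K = B^a mod n = 8^5 mod 47.
8^1 ≡ 8 (mod 47)
8^2 = (8^1)^2 ≡ 8^2 = 64 ≡ 17 (mod 47)
8^4 = (8^2)^2 ≡ 17^2 = 289 ≡ 7 (mod 47)
8^5 = 8^4 · 8^1 ≡ 7 · 8 ≡ 9 (mod 47).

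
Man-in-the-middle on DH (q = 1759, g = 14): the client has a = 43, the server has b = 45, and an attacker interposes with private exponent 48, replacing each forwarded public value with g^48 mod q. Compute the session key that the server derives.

The server receives an attacker's public value M = 14^48 mod 1759 instead of the honest one.
14^1 ≡ 14 (mod 1759)
14^2 = (14^1)^2 ≡ 14^2 = 196 ≡ 196 (mod 1759)
14^4 = (14^2)^2 ≡ 196^2 = 38416 ≡ 1477 (mod 1759)
14^8 = (14^4)^2 ≡ 1477^2 = 2181529 ≡ 369 (mod 1759)
14^16 = (14^8)^2 ≡ 369^2 = 136161 ≡ 718 (mod 1759)
14^32 = (14^16)^2 ≡ 718^2 = 515524 ≡ 137 (mod 1759)
14^48 = 14^32 · 14^16 ≡ 137 · 718 ≡ 1621 (mod 1759).
So M = 1621. The server computes K = M^45 mod 1759.
1621^1 ≡ 1621 (mod 1759)
1621^2 = (1621^1)^2 ≡ 1621^2 = 2627641 ≡ 1454 (mod 1759)
1621^4 = (1621^2)^2 ≡ 1454^2 = 2114116 ≡ 1557 (mod 1759)
1621^8 = (1621^4)^2 ≡ 1557^2 = 2424249 ≡ 347 (mod 1759)
1621^16 = (1621^8)^2 ≡ 347^2 = 120409 ≡ 797 (mod 1759)
1621^32 = (1621^16)^2 ≡ 797^2 = 635209 ≡ 210 (mod 1759)
1621^45 = 1621^32 · 1621^8 · 1621^4 · 1621^1 ≡ 210 · 347 · 1557 · 1621 ≡ 1017 (mod 1759).

1017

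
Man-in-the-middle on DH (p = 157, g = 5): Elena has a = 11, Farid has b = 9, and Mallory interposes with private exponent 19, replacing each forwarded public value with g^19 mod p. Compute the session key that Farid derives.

Farid receives Mallory's public value M = 5^19 mod 157 instead of the honest one.
5^1 ≡ 5 (mod 157)
5^2 = (5^1)^2 ≡ 5^2 = 25 ≡ 25 (mod 157)
5^4 = (5^2)^2 ≡ 25^2 = 625 ≡ 154 (mod 157)
5^8 = (5^4)^2 ≡ 154^2 = 23716 ≡ 9 (mod 157)
5^16 = (5^8)^2 ≡ 9^2 = 81 ≡ 81 (mod 157)
5^19 = 5^16 · 5^2 · 5^1 ≡ 81 · 25 · 5 ≡ 77 (mod 157).
So M = 77. Farid computes K = M^9 mod 157.
77^1 ≡ 77 (mod 157)
77^2 = (77^1)^2 ≡ 77^2 = 5929 ≡ 120 (mod 157)
77^4 = (77^2)^2 ≡ 120^2 = 14400 ≡ 113 (mod 157)
77^8 = (77^4)^2 ≡ 113^2 = 12769 ≡ 52 (mod 157)
77^9 = 77^8 · 77^1 ≡ 52 · 77 ≡ 79 (mod 157).

79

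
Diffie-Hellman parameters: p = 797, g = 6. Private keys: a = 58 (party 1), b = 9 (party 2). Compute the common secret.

157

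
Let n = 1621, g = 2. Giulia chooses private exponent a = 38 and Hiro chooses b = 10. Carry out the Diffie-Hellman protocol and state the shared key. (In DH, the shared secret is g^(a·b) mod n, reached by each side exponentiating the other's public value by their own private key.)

326

Hiro sends B = g^b mod n = 2^10 mod 1621.
2^1 ≡ 2 (mod 1621)
2^2 = (2^1)^2 ≡ 2^2 = 4 ≡ 4 (mod 1621)
2^4 = (2^2)^2 ≡ 4^2 = 16 ≡ 16 (mod 1621)
2^8 = (2^4)^2 ≡ 16^2 = 256 ≡ 256 (mod 1621)
2^10 = 2^8 · 2^2 ≡ 256 · 4 ≡ 1024 (mod 1621).
So B = 1024. Giulia then computes K = B^a mod n = 1024^38 mod 1621.
1024^1 ≡ 1024 (mod 1621)
1024^2 = (1024^1)^2 ≡ 1024^2 = 1048576 ≡ 1410 (mod 1621)
1024^4 = (1024^2)^2 ≡ 1410^2 = 1988100 ≡ 754 (mod 1621)
1024^8 = (1024^4)^2 ≡ 754^2 = 568516 ≡ 1166 (mod 1621)
1024^16 = (1024^8)^2 ≡ 1166^2 = 1359556 ≡ 1158 (mod 1621)
1024^32 = (1024^16)^2 ≡ 1158^2 = 1340964 ≡ 397 (mod 1621)
1024^38 = 1024^32 · 1024^4 · 1024^2 ≡ 397 · 754 · 1410 ≡ 326 (mod 1621).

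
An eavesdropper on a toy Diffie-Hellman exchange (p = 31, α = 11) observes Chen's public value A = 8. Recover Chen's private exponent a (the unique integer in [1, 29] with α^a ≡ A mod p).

24

Try successive powers of 11 modulo 31:
11^1 ≡ 11
11^2 ≡ 28
11^3 ≡ 29
11^4 ≡ 9
11^5 ≡ 6
11^6 ≡ 4
11^7 ≡ 13
11^8 ≡ 19
11^9 ≡ 23
11^10 ≡ 5
11^11 ≡ 24
11^12 ≡ 16
11^13 ≡ 21
11^14 ≡ 14
11^15 ≡ 30
11^16 ≡ 20
11^17 ≡ 3
11^18 ≡ 2
11^19 ≡ 22
11^20 ≡ 25
11^21 ≡ 27
11^22 ≡ 18
11^23 ≡ 12
11^24 ≡ 8
Found: a = 24.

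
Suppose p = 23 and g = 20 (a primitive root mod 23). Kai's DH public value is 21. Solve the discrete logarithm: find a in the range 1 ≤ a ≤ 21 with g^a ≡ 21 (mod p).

Try successive powers of 20 modulo 23:
20^1 ≡ 20
20^2 ≡ 9
20^3 ≡ 19
20^4 ≡ 12
20^5 ≡ 10
20^6 ≡ 16
20^7 ≡ 21
Found: a = 7.

7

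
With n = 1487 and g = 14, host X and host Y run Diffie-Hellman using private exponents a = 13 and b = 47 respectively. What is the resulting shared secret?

1427

Host Y sends B = g^b mod n = 14^47 mod 1487.
14^1 ≡ 14 (mod 1487)
14^2 = (14^1)^2 ≡ 14^2 = 196 ≡ 196 (mod 1487)
14^4 = (14^2)^2 ≡ 196^2 = 38416 ≡ 1241 (mod 1487)
14^8 = (14^4)^2 ≡ 1241^2 = 1540081 ≡ 1036 (mod 1487)
14^16 = (14^8)^2 ≡ 1036^2 = 1073296 ≡ 1169 (mod 1487)
14^32 = (14^16)^2 ≡ 1169^2 = 1366561 ≡ 8 (mod 1487)
14^47 = 14^32 · 14^8 · 14^4 · 14^2 · 14^1 ≡ 8 · 1036 · 1241 · 196 · 14 ≡ 668 (mod 1487).
So B = 668. Host X then computes K = B^a mod n = 668^13 mod 1487.
668^1 ≡ 668 (mod 1487)
668^2 = (668^1)^2 ≡ 668^2 = 446224 ≡ 124 (mod 1487)
668^4 = (668^2)^2 ≡ 124^2 = 15376 ≡ 506 (mod 1487)
668^8 = (668^4)^2 ≡ 506^2 = 256036 ≡ 272 (mod 1487)
668^13 = 668^8 · 668^4 · 668^1 ≡ 272 · 506 · 668 ≡ 1427 (mod 1487).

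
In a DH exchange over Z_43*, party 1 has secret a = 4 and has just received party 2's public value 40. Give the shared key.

Shared key K = 40^4 mod 43.
40^1 ≡ 40 (mod 43)
40^2 = (40^1)^2 ≡ 40^2 = 1600 ≡ 9 (mod 43)
40^4 = (40^2)^2 ≡ 9^2 = 81 ≡ 38 (mod 43)

38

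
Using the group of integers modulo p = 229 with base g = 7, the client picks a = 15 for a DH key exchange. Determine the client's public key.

Public value = 7^15 mod 229.
7^1 ≡ 7 (mod 229)
7^2 = (7^1)^2 ≡ 7^2 = 49 ≡ 49 (mod 229)
7^4 = (7^2)^2 ≡ 49^2 = 2401 ≡ 111 (mod 229)
7^8 = (7^4)^2 ≡ 111^2 = 12321 ≡ 184 (mod 229)
7^15 = 7^8 · 7^4 · 7^2 · 7^1 ≡ 184 · 111 · 49 · 7 ≡ 93 (mod 229).

93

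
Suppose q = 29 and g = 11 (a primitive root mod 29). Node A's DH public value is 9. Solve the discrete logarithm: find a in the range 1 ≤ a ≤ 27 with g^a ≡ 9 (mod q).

Try successive powers of 11 modulo 29:
11^1 ≡ 11
11^2 ≡ 5
11^3 ≡ 26
11^4 ≡ 25
11^5 ≡ 14
11^6 ≡ 9
Found: a = 6.

6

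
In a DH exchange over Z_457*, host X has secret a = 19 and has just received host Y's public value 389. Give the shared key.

Shared key K = 389^19 mod 457.
389^1 ≡ 389 (mod 457)
389^2 = (389^1)^2 ≡ 389^2 = 151321 ≡ 54 (mod 457)
389^4 = (389^2)^2 ≡ 54^2 = 2916 ≡ 174 (mod 457)
389^8 = (389^4)^2 ≡ 174^2 = 30276 ≡ 114 (mod 457)
389^16 = (389^8)^2 ≡ 114^2 = 12996 ≡ 200 (mod 457)
389^19 = 389^16 · 389^2 · 389^1 ≡ 200 · 54 · 389 ≡ 456 (mod 457).

456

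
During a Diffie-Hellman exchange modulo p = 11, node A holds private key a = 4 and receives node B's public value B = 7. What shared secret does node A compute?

Shared key K = 7^4 mod 11.
7^1 ≡ 7 (mod 11)
7^2 = (7^1)^2 ≡ 7^2 = 49 ≡ 5 (mod 11)
7^4 = (7^2)^2 ≡ 5^2 = 25 ≡ 3 (mod 11)

3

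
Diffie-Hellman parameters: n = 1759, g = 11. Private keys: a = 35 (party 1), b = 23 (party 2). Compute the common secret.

436

Party 2 sends B = g^b mod n = 11^23 mod 1759.
11^1 ≡ 11 (mod 1759)
11^2 = (11^1)^2 ≡ 11^2 = 121 ≡ 121 (mod 1759)
11^4 = (11^2)^2 ≡ 121^2 = 14641 ≡ 569 (mod 1759)
11^8 = (11^4)^2 ≡ 569^2 = 323761 ≡ 105 (mod 1759)
11^16 = (11^8)^2 ≡ 105^2 = 11025 ≡ 471 (mod 1759)
11^23 = 11^16 · 11^4 · 11^2 · 11^1 ≡ 471 · 569 · 121 · 11 ≡ 818 (mod 1759).
So B = 818. Party 1 then computes K = B^a mod n = 818^35 mod 1759.
818^1 ≡ 818 (mod 1759)
818^2 = (818^1)^2 ≡ 818^2 = 669124 ≡ 704 (mod 1759)
818^4 = (818^2)^2 ≡ 704^2 = 495616 ≡ 1337 (mod 1759)
818^8 = (818^4)^2 ≡ 1337^2 = 1787569 ≡ 425 (mod 1759)
818^16 = (818^8)^2 ≡ 425^2 = 180625 ≡ 1207 (mod 1759)
818^32 = (818^16)^2 ≡ 1207^2 = 1456849 ≡ 397 (mod 1759)
818^35 = 818^32 · 818^2 · 818^1 ≡ 397 · 704 · 818 ≡ 436 (mod 1759).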